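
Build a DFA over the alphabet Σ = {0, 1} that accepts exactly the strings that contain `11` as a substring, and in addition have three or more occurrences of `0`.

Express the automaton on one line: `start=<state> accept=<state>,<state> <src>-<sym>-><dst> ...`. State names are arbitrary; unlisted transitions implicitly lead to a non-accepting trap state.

Build one automaton per condition and run them in lockstep. The first has 3 states tracking whether and how much of `11` has been seen; the second has 5 states tracking the count of `0`s, saturating at 4. A product state is a pair (one from each), accepting exactly when both do.
          0    1  
>  q0     q1   q2 
   q1     q3   q4 
   q2     q1   q5 
   q3     q6   q7 
   q4     q3   q8 
   q5     q8   q5 
   q6     q9  q10 
   q7     q6  q11 
   q8    q11   q8 
   q9     q9  q12 
   q10    q9  q13 
   q11   q13  q11 
   q12    q9  q14 
 * q13   q14  q13 
 * q14   q14  q14 
(> = start, * = accepting)

start=q0 accept=q13,q14 q0-0->q1 q0-1->q2 q1-0->q3 q1-1->q4 q2-0->q1 q2-1->q5 q3-0->q6 q3-1->q7 q4-0->q3 q4-1->q8 q5-0->q8 q5-1->q5 q6-0->q9 q6-1->q10 q7-0->q6 q7-1->q11 q8-0->q11 q8-1->q8 q9-0->q9 q9-1->q12 q10-0->q9 q10-1->q13 q11-0->q13 q11-1->q11 q12-0->q9 q12-1->q14 q13-0->q14 q13-1->q13 q14-0->q14 q14-1->q14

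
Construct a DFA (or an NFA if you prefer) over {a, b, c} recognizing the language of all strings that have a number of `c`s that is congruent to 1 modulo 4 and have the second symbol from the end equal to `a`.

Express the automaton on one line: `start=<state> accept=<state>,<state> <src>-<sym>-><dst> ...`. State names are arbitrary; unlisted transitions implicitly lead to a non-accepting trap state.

Handle the two conditions separately and then intersect. One (4 states) tracks the count of `c`s modulo 4; the other (13 states) tracks the last 2 symbols read. Each combined state is a pair, one component from each; accept when both components accept. Minimizing collapses redundant product states.
An 8-state machine:
        a   b   c  
>  s0   s1  s0  s2 
   s1   s1  s0  s3 
   s2   s4  s2  s5 
 * s3   s4  s2  s5 
   s4   s6  s3  s5 
   s5   s5  s5  s7 
 * s6   s6  s3  s5 
   s7   s7  s7  s0 
(> = start, * = accepting)

start=s0 accept=s3,s6 s0-a->s1 s0-b->s0 s0-c->s2 s1-a->s1 s1-b->s0 s1-c->s3 s2-a->s4 s2-b->s2 s2-c->s5 s3-a->s4 s3-b->s2 s3-c->s5 s4-a->s6 s4-b->s3 s4-c->s5 s5-a->s5 s5-b->s5 s5-c->s7 s6-a->s6 s6-b->s3 s6-c->s5 s7-a->s7 s7-b->s7 s7-c->s0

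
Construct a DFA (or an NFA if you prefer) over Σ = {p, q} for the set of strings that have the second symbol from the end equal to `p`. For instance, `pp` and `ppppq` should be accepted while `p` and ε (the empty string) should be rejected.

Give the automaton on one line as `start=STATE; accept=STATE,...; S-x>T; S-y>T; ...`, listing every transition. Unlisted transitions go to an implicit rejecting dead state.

A DFA must remember the last 2 symbols (since which symbol is second-to-last isn't known until the input ends). Use one state per possible window of the last ≤2 symbols; accept from those whose window starts with `p`.
With 7 states:
        p   q  
>  S0   S1  S2 
   S1   S3  S4 
   S2   S5  S6 
 * S3   S3  S4 
 * S4   S5  S6 
   S5   S3  S4 
   S6   S5  S6 
(> = start, * = accepting)

start=S0; accept=S3,S4; S0-p>S1; S0-q>S2; S1-p>S3; S1-q>S4; S2-p>S5; S2-q>S6; S3-p>S3; S3-q>S4; S4-p>S5; S4-q>S6; S5-p>S3; S5-q>S4; S6-p>S5; S6-q>S6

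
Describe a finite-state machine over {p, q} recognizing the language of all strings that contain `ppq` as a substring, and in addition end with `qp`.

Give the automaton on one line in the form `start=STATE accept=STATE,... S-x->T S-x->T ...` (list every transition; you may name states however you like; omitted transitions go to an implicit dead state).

Handle the two conditions separately and then intersect. The first has 4 states tracking whether and how much of `ppq` has been seen; the second has 3 states tracking how much of the suffix `qp` has currently been matched. A product state is a pair (one from each), accepting exactly when both do. Minimizing collapses redundant product states.
A 5-state machine:
        p   q  
>  S0   S1  S0 
   S1   S2  S0 
   S2   S2  S3 
   S3   S4  S3 
 * S4   S2  S3 
(> = start, * = accepting)

start=S0 accept=S4 S0-p->S1 S0-q->S0 S1-p->S2 S1-q->S0 S2-p->S2 S2-q->S3 S3-p->S4 S3-q->S3 S4-p->S2 S4-q->S3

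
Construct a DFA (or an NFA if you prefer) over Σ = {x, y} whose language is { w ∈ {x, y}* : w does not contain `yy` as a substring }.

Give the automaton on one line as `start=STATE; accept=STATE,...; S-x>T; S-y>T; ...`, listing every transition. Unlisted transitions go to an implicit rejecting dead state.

start=s0; accept=s0,s1; s0-x>s0; s0-y>s1; s1-x>s0; s1-y>s2; s2-x>s2; s2-y>s2

This is the complement of 'contains `yy`'. Use the same substring-matching states — s0 through s2 holding how much of `yy` has just been matched — but flip the accepting set: everything except the trap s2 accepts.
3 states suffice.
        x   y  
>* s0   s0  s1 
 * s1   s0  s2 
   s2   s2  s2 
(> = start, * = accepting)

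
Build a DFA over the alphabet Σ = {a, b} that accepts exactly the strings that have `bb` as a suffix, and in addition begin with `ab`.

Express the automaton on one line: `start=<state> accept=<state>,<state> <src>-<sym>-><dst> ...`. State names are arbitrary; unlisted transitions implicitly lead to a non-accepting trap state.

Build one automaton per condition and run them in lockstep. One (3 states) tracks how much of the suffix `bb` has currently been matched; the other (4 states) tracks whether the input so far still matches the prefix `ab`. Each combined state is a pair, one component from each; accept when both components accept.
With 8 states:
        a   b  
>  s0   s1  s2 
   s1   s3  s4 
   s2   s3  s5 
   s3   s3  s2 
   s4   s6  s7 
   s5   s3  s5 
   s6   s6  s4 
 * s7   s6  s7 
(> = start, * = accepting)

start=s0 accept=s7 s0-a->s1 s0-b->s2 s1-a->s3 s1-b->s4 s2-a->s3 s2-b->s5 s3-a->s3 s3-b->s2 s4-a->s6 s4-b->s7 s5-a->s3 s5-b->s5 s6-a->s6 s6-b->s4 s7-a->s6 s7-b->s7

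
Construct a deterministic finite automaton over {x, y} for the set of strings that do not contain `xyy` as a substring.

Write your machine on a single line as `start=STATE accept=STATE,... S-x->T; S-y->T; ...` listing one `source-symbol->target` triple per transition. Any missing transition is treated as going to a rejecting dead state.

start=q0; accept=q0,q1,q2; q0-x->q1; q0-y->q0; q1-x->q1; q1-y->q2; q2-x->q1; q2-y->q3; q3-x->q3; q3-y->q3

This is the complement of 'contains `xyy`'. Use the same substring-matching states — q0 through q3 holding how much of `xyy` has just been matched — but flip the accepting set: everything except the trap q3 accepts.
A 4-state machine:
        x   y  
>* q0   q1  q0 
 * q1   q1  q2 
 * q2   q1  q3 
   q3   q3  q3 
(> = start, * = accepting)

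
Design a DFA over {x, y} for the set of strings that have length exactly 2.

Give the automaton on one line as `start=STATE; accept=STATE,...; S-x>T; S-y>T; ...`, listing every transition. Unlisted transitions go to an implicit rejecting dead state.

Count input length up to 3: every symbol moves from s0 toward s3, which means 'more than 2' and absorbs. Accept from {s2}.
With 4 states:
        x   y  
>  s0   s1  s1 
   s1   s2  s2 
 * s2   s3  s3 
   s3   s3  s3 
(> = start, * = accepting)

start=s0; accept=s2; s0-x>s1; s0-y>s1; s1-x>s2; s1-y>s2; s2-x>s3; s2-y>s3; s3-x>s3; s3-y>s3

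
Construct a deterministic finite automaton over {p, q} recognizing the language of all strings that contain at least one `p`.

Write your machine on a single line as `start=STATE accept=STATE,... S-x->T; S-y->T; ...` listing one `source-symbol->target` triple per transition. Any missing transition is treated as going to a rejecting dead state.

start=s0; accept=s1,s2; s0-p->s1; s0-q->s0; s1-p->s2; s1-q->s1; s2-p->s2; s2-q->s2

Count `p`s, saturating at 2: state s0 means no `p` yet, s1 means one `p` seen, s2 means more than one. Each `p` increments (capped at s2); other symbols loop. Accept from {s1, s2}.
A 3-state machine:
        p   q  
>  s0   s1  s0 
 * s1   s2  s1 
 * s2   s2  s2 
(> = start, * = accepting)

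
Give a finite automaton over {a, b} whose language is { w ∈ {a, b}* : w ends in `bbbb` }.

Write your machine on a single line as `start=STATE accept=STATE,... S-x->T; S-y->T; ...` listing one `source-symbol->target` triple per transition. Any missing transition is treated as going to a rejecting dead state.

Let each state record the length of the longest suffix of the input read so far that is also a prefix of `bbbb`. S1 means the last symbol is `b`; S2 means the last 2 symbols are `bb`; S3 means the last 3 symbols are `bbb`; S4 means the last 4 symbols are `bbbb`. Accept only at S4, where the string currently ends in `bbbb`.
With 5 states:
        a   b  
>  S0   S0  S1 
   S1   S0  S2 
   S2   S0  S3 
   S3   S0  S4 
 * S4   S0  S4 
(> = start, * = accepting)

start=S0; accept=S4; S0-a->S0; S0-b->S1; S1-a->S0; S1-b->S2; S2-a->S0; S2-b->S3; S3-a->S0; S3-b->S4; S4-a->S0; S4-b->S4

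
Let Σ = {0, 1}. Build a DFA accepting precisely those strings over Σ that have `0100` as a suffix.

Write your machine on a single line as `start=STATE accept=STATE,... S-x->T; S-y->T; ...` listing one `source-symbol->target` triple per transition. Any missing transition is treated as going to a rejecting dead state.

start=A; accept=E; A-0->B; A-1->A; B-0->B; B-1->C; C-0->D; C-1->A; D-0->E; D-1->C; E-0->B; E-1->C

Let each state record the length of the longest suffix of the input read so far that is also a prefix of `0100`. B means the last symbol is `0`; C means the last 2 symbols are `01`; D means the last 3 symbols are `010`; E means the last 4 symbols are `0100`. Accept only at E, where the string currently ends in `0100`.
5 states suffice.
       0  1 
>  A   B  A 
   B   B  C 
   C   D  A 
   D   E  C 
 * E   B  C 
(> = start, * = accepting)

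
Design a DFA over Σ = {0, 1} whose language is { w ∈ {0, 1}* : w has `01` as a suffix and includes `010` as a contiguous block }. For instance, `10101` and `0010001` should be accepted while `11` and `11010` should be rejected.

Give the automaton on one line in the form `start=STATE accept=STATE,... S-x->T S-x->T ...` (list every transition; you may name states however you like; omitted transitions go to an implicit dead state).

start=S0 accept=S4 S0-0->S1 S0-1->S0 S1-0->S1 S1-1->S2 S2-0->S3 S2-1->S0 S3-0->S3 S3-1->S4 S4-0->S3 S4-1->S5 S5-0->S3 S5-1->S5

Build one automaton per condition and run them in lockstep. The first has 3 states tracking how much of the suffix `01` has currently been matched; the second has 4 states tracking whether and how much of `010` has been seen. A product state is a pair (one from each), accepting exactly when both do.
With 6 states:
        0   1  
>  S0   S1  S0 
   S1   S1  S2 
   S2   S3  S0 
   S3   S3  S4 
 * S4   S3  S5 
   S5   S3  S5 
(> = start, * = accepting)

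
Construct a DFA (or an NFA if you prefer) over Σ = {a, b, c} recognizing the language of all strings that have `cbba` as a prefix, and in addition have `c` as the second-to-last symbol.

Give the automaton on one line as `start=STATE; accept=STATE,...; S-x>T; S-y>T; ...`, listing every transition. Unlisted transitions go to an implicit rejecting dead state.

Run two small machines in parallel and take their product. One (6 states) tracks whether the input so far still matches the prefix `cbba`; the other (13 states) tracks the last 2 symbols read. Each combined state is a pair, one component from each; accept when both components accept. After merging equivalent states the machine shrinks.
A 9-state machine:
        a   b   c  
>  S0   S1  S1  S2 
   S1   S1  S1  S1 
   S2   S1  S3  S1 
   S3   S1  S4  S1 
   S4   S5  S1  S1 
   S5   S5  S5  S6 
   S6   S7  S7  S8 
 * S7   S5  S5  S6 
 * S8   S7  S7  S8 
(> = start, * = accepting)

start=S0; accept=S7,S8; S0-a>S1; S0-b>S1; S0-c>S2; S1-a>S1; S1-b>S1; S1-c>S1; S2-a>S1; S2-b>S3; S2-c>S1; S3-a>S1; S3-b>S4; S3-c>S1; S4-a>S5; S4-b>S1; S4-c>S1; S5-a>S5; S5-b>S5; S5-c>S6; S6-a>S7; S6-b>S7; S6-c>S8; S7-a>S5; S7-b>S5; S7-c>S6; S8-a>S7; S8-b>S7; S8-c>S8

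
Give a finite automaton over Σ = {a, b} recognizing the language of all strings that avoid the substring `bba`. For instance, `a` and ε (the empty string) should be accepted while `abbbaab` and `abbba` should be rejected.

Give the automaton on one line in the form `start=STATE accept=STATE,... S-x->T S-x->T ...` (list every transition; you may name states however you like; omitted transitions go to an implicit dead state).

Track partial matches of the forbidden pattern `bba`. State q3 is a dead state reached once `bba` has occurred; every other state accepts. q0 means no part of `bba` is currently matched.
        a   b  
>* q0   q0  q1 
 * q1   q0  q2 
 * q2   q3  q2 
   q3   q3  q3 
(> = start, * = accepting)

start=q0 accept=q0,q1,q2 q0-a->q0 q0-b->q1 q1-a->q0 q1-b->q2 q2-a->q3 q2-b->q2 q3-a->q3 q3-b->q3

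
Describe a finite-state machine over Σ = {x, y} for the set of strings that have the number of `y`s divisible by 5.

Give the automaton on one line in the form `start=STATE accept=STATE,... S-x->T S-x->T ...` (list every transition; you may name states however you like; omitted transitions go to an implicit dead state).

start=q0 accept=q0 q0-x->q0 q0-y->q1 q1-x->q1 q1-y->q2 q2-x->q2 q2-y->q3 q3-x->q3 q3-y->q4 q4-x->q4 q4-y->q0

The only thing that matters is how many `y`s have appeared, reduced mod 5. Use one state per residue: q0 for 0, …, q4 for 4. Reading `y` moves to the next residue; anything else stays put. q0 is accepting.
        x   y  
>* q0   q0  q1 
   q1   q1  q2 
   q2   q2  q3 
   q3   q3  q4 
   q4   q4  q0 
(> = start, * = accepting)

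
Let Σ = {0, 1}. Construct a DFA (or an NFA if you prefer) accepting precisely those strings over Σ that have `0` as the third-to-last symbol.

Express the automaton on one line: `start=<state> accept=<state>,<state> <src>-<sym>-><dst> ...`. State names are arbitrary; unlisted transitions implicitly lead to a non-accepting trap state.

start=s0 accept=s7,s8,s9,s10 s0-0->s1 s0-1->s2 s1-0->s3 s1-1->s4 s2-0->s5 s2-1->s6 s3-0->s7 s3-1->s8 s4-0->s9 s4-1->s10 s5-0->s11 s5-1->s12 s6-0->s13 s6-1->s14 s7-0->s7 s7-1->s8 s8-0->s9 s8-1->s10 s9-0->s11 s9-1->s12 s10-0->s13 s10-1->s14 s11-0->s7 s11-1->s8 s12-0->s9 s12-1->s10 s13-0->s11 s13-1->s12 s14-0->s13 s14-1->s14

A DFA must remember the last 3 symbols (since which symbol is third-to-last isn't known until the input ends). Use one state per possible window of the last ≤3 symbols; accept from those whose window starts with `0`.
          0    1  
>  s0     s1   s2 
   s1     s3   s4 
   s2     s5   s6 
   s3     s7   s8 
   s4     s9  s10 
   s5    s11  s12 
   s6    s13  s14 
 * s7     s7   s8 
 * s8     s9  s10 
 * s9    s11  s12 
 * s10   s13  s14 
   s11    s7   s8 
   s12    s9  s10 
   s13   s11  s12 
   s14   s13  s14 
(> = start, * = accepting)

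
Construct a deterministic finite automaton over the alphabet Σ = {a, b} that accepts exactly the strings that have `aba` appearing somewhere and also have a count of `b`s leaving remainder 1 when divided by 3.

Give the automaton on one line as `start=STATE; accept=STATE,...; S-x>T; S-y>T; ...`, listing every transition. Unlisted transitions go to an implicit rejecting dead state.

start=q0; accept=q6; q0-a>q1; q0-b>q2; q1-a>q1; q1-b>q3; q2-a>q4; q2-b>q5; q3-a>q6; q3-b>q5; q4-a>q4; q4-b>q7; q5-a>q8; q5-b>q0; q6-a>q6; q6-b>q9; q7-a>q9; q7-b>q0; q8-a>q8; q8-b>q10; q9-a>q9; q9-b>q11; q10-a>q11; q10-b>q2; q11-a>q11; q11-b>q6

Build one automaton per condition and run them in lockstep. The first has 4 states tracking whether and how much of `aba` has been seen; the second has 3 states tracking the count of `b`s modulo 3. A product state is a pair (one from each), accepting exactly when both do.
          a    b  
>  q0     q1   q2 
   q1     q1   q3 
   q2     q4   q5 
   q3     q6   q5 
   q4     q4   q7 
   q5     q8   q0 
 * q6     q6   q9 
   q7     q9   q0 
   q8     q8  q10 
   q9     q9  q11 
   q10   q11   q2 
   q11   q11   q6 
(> = start, * = accepting)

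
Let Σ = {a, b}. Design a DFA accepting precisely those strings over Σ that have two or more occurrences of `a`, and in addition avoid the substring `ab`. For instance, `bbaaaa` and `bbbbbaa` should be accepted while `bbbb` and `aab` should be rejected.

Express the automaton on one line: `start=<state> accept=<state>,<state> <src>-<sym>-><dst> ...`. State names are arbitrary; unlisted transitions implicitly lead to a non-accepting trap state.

Handle the two conditions separately and then intersect. One (4 states) tracks the count of `a`s, saturating at 3; the other (3 states) tracks partial matches of the forbidden pattern `ab`. Each combined state is a pair, one component from each; accept when both components accept.
A 7-state machine:
        a   b  
>  q0   q1  q0 
   q1   q2  q3 
 * q2   q4  q5 
   q3   q5  q3 
 * q4   q4  q6 
   q5   q6  q5 
   q6   q6  q6 
(> = start, * = accepting)

start=q0 accept=q2,q4 q0-a->q1 q0-b->q0 q1-a->q2 q1-b->q3 q2-a->q4 q2-b->q5 q3-a->q5 q3-b->q3 q4-a->q4 q4-b->q6 q5-a->q6 q5-b->q5 q6-a->q6 q6-b->q6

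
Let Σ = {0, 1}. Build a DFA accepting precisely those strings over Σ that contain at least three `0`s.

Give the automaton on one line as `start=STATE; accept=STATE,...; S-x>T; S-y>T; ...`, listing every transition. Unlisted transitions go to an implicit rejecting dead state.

start=S0; accept=S3,S4; S0-0>S1; S0-1>S0; S1-0>S2; S1-1>S1; S2-0>S3; S2-1>S2; S3-0>S4; S3-1>S3; S4-0>S4; S4-1>S4

Count `0`s, saturating at 4: states S0 through S3 mean 0 through 3 `0`s seen; S4 means more than 3. Each `0` increments (capped at S4); other symbols loop. Accept from {S3, S4}.
        0   1  
>  S0   S1  S0 
   S1   S2  S1 
   S2   S3  S2 
 * S3   S4  S3 
 * S4   S4  S4 
(> = start, * = accepting)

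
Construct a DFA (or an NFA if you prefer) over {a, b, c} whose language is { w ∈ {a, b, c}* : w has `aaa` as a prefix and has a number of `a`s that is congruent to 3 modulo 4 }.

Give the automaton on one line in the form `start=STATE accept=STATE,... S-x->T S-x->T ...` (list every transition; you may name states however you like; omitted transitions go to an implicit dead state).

Handle the two conditions separately and then intersect. One (5 states) tracks whether the input so far still matches the prefix `aaa`; the other (4 states) tracks the count of `a`s modulo 4. Each combined state is a pair, one component from each; accept when both components accept.
With 11 states:
          a    b    c  
>  S0     S1   S2   S2 
   S1     S3   S4   S4 
   S2     S4   S2   S2 
   S3     S5   S6   S6 
   S4     S6   S4   S4 
 * S5     S7   S5   S5 
   S6     S8   S6   S6 
   S7     S9   S7   S7 
   S8     S2   S8   S8 
   S9    S10   S9   S9 
   S10    S5  S10  S10 
(> = start, * = accepting)

start=S0 accept=S5 S0-a->S1 S0-b->S2 S0-c->S2 S1-a->S3 S1-b->S4 S1-c->S4 S2-a->S4 S2-b->S2 S2-c->S2 S3-a->S5 S3-b->S6 S3-c->S6 S4-a->S6 S4-b->S4 S4-c->S4 S5-a->S7 S5-b->S5 S5-c->S5 S6-a->S8 S6-b->S6 S6-c->S6 S7-a->S9 S7-b->S7 S7-c->S7 S8-a->S2 S8-b->S8 S8-c->S8 S9-a->S10 S9-b->S9 S9-c->S9 S10-a->S5 S10-b->S10 S10-c->S10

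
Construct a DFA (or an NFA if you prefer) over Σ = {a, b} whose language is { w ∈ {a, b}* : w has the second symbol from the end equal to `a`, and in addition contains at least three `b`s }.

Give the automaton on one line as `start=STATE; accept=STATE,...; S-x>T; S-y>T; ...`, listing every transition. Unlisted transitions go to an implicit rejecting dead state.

Run two small machines in parallel and take their product. One (7 states) tracks the last 2 symbols read; the other (5 states) tracks the count of `b`s, saturating at 4. Each combined state is a pair, one component from each; accept when both components accept. Equivalent product states are then merged.
An 8-state machine:
        a   b  
>  s0   s0  s1 
   s1   s1  s2 
   s2   s3  s4 
   s3   s3  s5 
   s4   s6  s4 
 * s5   s6  s4 
   s6   s7  s5 
 * s7   s7  s5 
(> = start, * = accepting)

start=s0; accept=s5,s7; s0-a>s0; s0-b>s1; s1-a>s1; s1-b>s2; s2-a>s3; s2-b>s4; s3-a>s3; s3-b>s5; s4-a>s6; s4-b>s4; s5-a>s6; s5-b>s4; s6-a>s7; s6-b>s5; s7-a>s7; s7-b>s5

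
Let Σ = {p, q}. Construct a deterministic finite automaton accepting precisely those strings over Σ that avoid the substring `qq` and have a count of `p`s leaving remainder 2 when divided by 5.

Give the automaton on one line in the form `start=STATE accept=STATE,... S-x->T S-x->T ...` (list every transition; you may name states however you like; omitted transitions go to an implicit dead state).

Handle the two conditions separately and then intersect. One (3 states) tracks partial matches of the forbidden pattern `qq`; the other (5 states) tracks the count of `p`s modulo 5. Each combined state is a pair, one component from each; accept when both components accept. Minimizing collapses redundant product states.
With 11 states:
          p    q  
>  S0     S1   S2 
   S1     S3   S4 
   S2     S1   S5 
 * S3     S6   S7 
   S4     S3   S5 
   S5     S5   S5 
   S6     S8   S9 
 * S7     S6   S5 
   S8     S0  S10 
   S9     S8   S5 
   S10    S0   S5 
(> = start, * = accepting)

start=S0 accept=S3,S7 S0-p->S1 S0-q->S2 S1-p->S3 S1-q->S4 S2-p->S1 S2-q->S5 S3-p->S6 S3-q->S7 S4-p->S3 S4-q->S5 S5-p->S5 S5-q->S5 S6-p->S8 S6-q->S9 S7-p->S6 S7-q->S5 S8-p->S0 S8-q->S10 S9-p->S8 S9-q->S5 S10-p->S0 S10-q->S5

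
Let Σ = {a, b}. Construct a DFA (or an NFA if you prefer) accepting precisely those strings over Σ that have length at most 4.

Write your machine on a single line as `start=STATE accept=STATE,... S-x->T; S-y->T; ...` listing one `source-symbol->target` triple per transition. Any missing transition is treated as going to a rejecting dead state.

Count input length up to 5: every symbol moves from q0 toward q5, which means 'more than 4' and absorbs. Accept from {q0, q1, q2, q3, q4}.
With 6 states:
        a   b  
>* q0   q1  q1 
 * q1   q2  q2 
 * q2   q3  q3 
 * q3   q4  q4 
 * q4   q5  q5 
   q5   q5  q5 
(> = start, * = accepting)

start=q0; accept=q0,q1,q2,q3,q4; q0-a->q1; q0-b->q1; q1-a->q2; q1-b->q2; q2-a->q3; q2-b->q3; q3-a->q4; q3-b->q4; q4-a->q5; q4-b->q5; q5-a->q5; q5-b->q5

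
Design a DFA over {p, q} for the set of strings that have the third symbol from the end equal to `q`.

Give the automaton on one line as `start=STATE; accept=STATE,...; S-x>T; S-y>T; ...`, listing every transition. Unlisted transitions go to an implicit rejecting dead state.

start=s0; accept=s11,s12,s13,s14; s0-p>s1; s0-q>s2; s1-p>s3; s1-q>s4; s2-p>s5; s2-q>s6; s3-p>s7; s3-q>s8; s4-p>s9; s4-q>s10; s5-p>s11; s5-q>s12; s6-p>s13; s6-q>s14; s7-p>s7; s7-q>s8; s8-p>s9; s8-q>s10; s9-p>s11; s9-q>s12; s10-p>s13; s10-q>s14; s11-p>s7; s11-q>s8; s12-p>s9; s12-q>s10; s13-p>s11; s13-q>s12; s14-p>s13; s14-q>s14

Because acceptance depends on a position counted from the end, the machine has to buffer the most recent 3 symbols. Make each state the string of the last up-to-3 symbols read; on input `x` shift the window left and append `x`. Accept when the buffered window has length 3 and begins with `q`.
          p    q  
>  s0     s1   s2 
   s1     s3   s4 
   s2     s5   s6 
   s3     s7   s8 
   s4     s9  s10 
   s5    s11  s12 
   s6    s13  s14 
   s7     s7   s8 
   s8     s9  s10 
   s9    s11  s12 
   s10   s13  s14 
 * s11    s7   s8 
 * s12    s9  s10 
 * s13   s11  s12 
 * s14   s13  s14 
(> = start, * = accepting)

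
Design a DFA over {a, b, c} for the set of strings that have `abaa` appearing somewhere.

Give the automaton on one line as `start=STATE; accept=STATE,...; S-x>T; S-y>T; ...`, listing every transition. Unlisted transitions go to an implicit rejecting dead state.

start=s0; accept=s4; s0-a>s1; s0-b>s0; s0-c>s0; s1-a>s1; s1-b>s2; s1-c>s0; s2-a>s3; s2-b>s0; s2-c>s0; s3-a>s4; s3-b>s2; s3-c>s0; s4-a>s4; s4-b>s4; s4-c>s4

States s0..s3 record the length of the longest prefix of `abaa` that matches the current input suffix. Reaching s4 means `abaa` has been seen, and we stay there forever. Accept from s4.
5 states suffice.
        a   b   c  
>  s0   s1  s0  s0 
   s1   s1  s2  s0 
   s2   s3  s0  s0 
   s3   s4  s2  s0 
 * s4   s4  s4  s4 
(> = start, * = accepting)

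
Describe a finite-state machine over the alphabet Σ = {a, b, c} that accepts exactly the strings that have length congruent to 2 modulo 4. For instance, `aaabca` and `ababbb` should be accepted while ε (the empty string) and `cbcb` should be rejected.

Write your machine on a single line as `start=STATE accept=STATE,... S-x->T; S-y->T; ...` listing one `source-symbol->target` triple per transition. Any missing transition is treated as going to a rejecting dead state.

Count input length modulo 4: every symbol advances one step around the cycle q0 → q1 → q2 → q3 → q0. Accept at q2.
4 states suffice.
        a   b   c  
>  q0   q1  q1  q1 
   q1   q2  q2  q2 
 * q2   q3  q3  q3 
   q3   q0  q0  q0 
(> = start, * = accepting)

start=q0; accept=q2; q0-a->q1; q0-b->q1; q0-c->q1; q1-a->q2; q1-b->q2; q1-c->q2; q2-a->q3; q2-b->q3; q2-c->q3; q3-a->q0; q3-b->q0; q3-c->q0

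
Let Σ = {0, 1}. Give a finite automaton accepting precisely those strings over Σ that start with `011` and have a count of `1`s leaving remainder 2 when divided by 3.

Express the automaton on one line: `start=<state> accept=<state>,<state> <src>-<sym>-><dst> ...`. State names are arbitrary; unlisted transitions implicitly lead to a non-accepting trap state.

start=S0 accept=S6 S0-0->S1 S0-1->S2 S1-0->S3 S1-1->S4 S2-0->S2 S2-1->S5 S3-0->S3 S3-1->S2 S4-0->S2 S4-1->S6 S5-0->S5 S5-1->S3 S6-0->S6 S6-1->S7 S7-0->S7 S7-1->S8 S8-0->S8 S8-1->S6

Handle the two conditions separately and then intersect. One (5 states) tracks whether the input so far still matches the prefix `011`; the other (3 states) tracks the count of `1`s modulo 3. Each combined state is a pair, one component from each; accept when both components accept.
9 states suffice.
        0   1  
>  S0   S1  S2 
   S1   S3  S4 
   S2   S2  S5 
   S3   S3  S2 
   S4   S2  S6 
   S5   S5  S3 
 * S6   S6  S7 
   S7   S7  S8 
   S8   S8  S6 
(> = start, * = accepting)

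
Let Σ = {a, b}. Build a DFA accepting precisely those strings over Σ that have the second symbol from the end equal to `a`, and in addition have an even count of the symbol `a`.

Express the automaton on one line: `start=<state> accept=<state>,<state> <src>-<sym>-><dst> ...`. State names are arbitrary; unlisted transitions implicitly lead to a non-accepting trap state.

Build one automaton per condition and run them in lockstep. One (7 states) tracks the last 2 symbols read; the other (2 states) tracks the count of `a`s modulo 2. Each combined state is a pair, one component from each; accept when both components accept. Equivalent product states are then merged.
        a   b  
>  q0   q1  q0 
   q1   q2  q3 
 * q2   q1  q4 
   q3   q5  q3 
 * q4   q1  q0 
   q5   q1  q4 
(> = start, * = accepting)

start=q0 accept=q2,q4 q0-a->q1 q0-b->q0 q1-a->q2 q1-b->q3 q2-a->q1 q2-b->q4 q3-a->q5 q3-b->q3 q4-a->q1 q4-b->q0 q5-a->q1 q5-b->q4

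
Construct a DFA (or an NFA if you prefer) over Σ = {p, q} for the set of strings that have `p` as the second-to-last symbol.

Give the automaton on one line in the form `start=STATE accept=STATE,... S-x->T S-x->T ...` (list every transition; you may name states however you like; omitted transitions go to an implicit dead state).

Because acceptance depends on a position counted from the end, the machine has to buffer the most recent 2 symbols. Make each state the string of the last up-to-2 symbols read; on input `x` shift the window left and append `x`. Accept when the buffered window has length 2 and begins with `p`.
7 states suffice.
       p  q 
>  A   B  C 
   B   D  E 
   C   F  G 
 * D   D  E 
 * E   F  G 
   F   D  E 
   G   F  G 
(> = start, * = accepting)

start=A accept=D,E A-p->B A-q->C B-p->D B-q->E C-p->F C-q->G D-p->D D-q->E E-p->F E-q->G F-p->D F-q->E G-p->F G-q->G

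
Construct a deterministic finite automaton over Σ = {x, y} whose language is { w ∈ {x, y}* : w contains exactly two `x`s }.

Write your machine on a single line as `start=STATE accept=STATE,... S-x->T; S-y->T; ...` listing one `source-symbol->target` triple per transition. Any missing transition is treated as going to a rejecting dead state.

Count `x`s, saturating at 3: states q0 through q2 mean 0 through 2 `x`s seen; q3 means more than 2. Each `x` increments (capped at q3); other symbols loop. Accept from {q2}.
A 4-state machine:
        x   y  
>  q0   q1  q0 
   q1   q2  q1 
 * q2   q3  q2 
   q3   q3  q3 
(> = start, * = accepting)

start=q0; accept=q2; q0-x->q1; q0-y->q0; q1-x->q2; q1-y->q1; q2-x->q3; q2-y->q2; q3-x->q3; q3-y->q3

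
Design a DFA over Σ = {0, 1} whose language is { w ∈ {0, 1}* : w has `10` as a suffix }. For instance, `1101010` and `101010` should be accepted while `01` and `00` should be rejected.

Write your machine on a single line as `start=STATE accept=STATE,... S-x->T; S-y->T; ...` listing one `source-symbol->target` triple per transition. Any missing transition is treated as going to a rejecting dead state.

Let each state record the length of the longest suffix of the input read so far that is also a prefix of `10`. s1 means the last symbol is `1`; s2 means the last 2 symbols are `10`. Accept only at s2, where the string currently ends in `10`.
3 states suffice.
        0   1  
>  s0   s0  s1 
   s1   s2  s1 
 * s2   s0  s1 
(> = start, * = accepting)

start=s0; accept=s2; s0-0->s0; s0-1->s1; s1-0->s2; s1-1->s1; s2-0->s0; s2-1->s1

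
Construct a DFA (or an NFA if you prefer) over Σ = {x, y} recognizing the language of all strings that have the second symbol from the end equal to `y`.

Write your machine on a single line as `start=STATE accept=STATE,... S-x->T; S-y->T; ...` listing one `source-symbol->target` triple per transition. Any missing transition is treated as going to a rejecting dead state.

A DFA must remember the last 2 symbols (since which symbol is second-to-last isn't known until the input ends). Use one state per possible window of the last ≤2 symbols; accept from those whose window starts with `y`.
With 7 states:
        x   y  
>  q0   q1  q2 
   q1   q3  q4 
   q2   q5  q6 
   q3   q3  q4 
   q4   q5  q6 
 * q5   q3  q4 
 * q6   q5  q6 
(> = start, * = accepting)

start=q0; accept=q5,q6; q0-x->q1; q0-y->q2; q1-x->q3; q1-y->q4; q2-x->q5; q2-y->q6; q3-x->q3; q3-y->q4; q4-x->q5; q4-y->q6; q5-x->q3; q5-y->q4; q6-x->q5; q6-y->q6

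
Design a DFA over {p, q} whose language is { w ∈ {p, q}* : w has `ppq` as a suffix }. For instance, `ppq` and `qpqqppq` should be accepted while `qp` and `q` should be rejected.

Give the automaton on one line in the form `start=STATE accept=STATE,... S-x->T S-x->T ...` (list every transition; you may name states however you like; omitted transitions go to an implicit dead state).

start=A accept=D A-p->B A-q->A B-p->C B-q->A C-p->C C-q->D D-p->B D-q->A

Remember how much of `ppq` the current input suffix matches. State A means no match yet; B means the last symbol is `p`; C means the last 2 symbols are `pp`; D means the last 3 symbols are `ppq`. Only D accepts. On a mismatch, fall back to the longest proper suffix that is still a prefix of `ppq`.
With 4 states:
       p  q 
>  A   B  A 
   B   C  A 
   C   C  D 
 * D   B  A 
(> = start, * = accepting)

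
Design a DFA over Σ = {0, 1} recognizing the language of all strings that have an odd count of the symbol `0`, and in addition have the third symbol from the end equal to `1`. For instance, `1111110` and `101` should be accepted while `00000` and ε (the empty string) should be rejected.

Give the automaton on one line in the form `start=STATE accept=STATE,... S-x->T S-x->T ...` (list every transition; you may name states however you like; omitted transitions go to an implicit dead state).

start=q0 accept=q8,q9,q10,q11 q0-0->q1 q0-1->q2 q1-0->q0 q1-1->q3 q2-0->q4 q2-1->q5 q3-0->q6 q3-1->q7 q4-0->q0 q4-1->q8 q5-0->q9 q5-1->q5 q6-0->q10 q6-1->q2 q7-0->q6 q7-1->q11 q8-0->q6 q8-1->q7 q9-0->q0 q9-1->q8 q10-0->q0 q10-1->q3 q11-0->q6 q11-1->q11

Run two small machines in parallel and take their product. The first has 2 states tracking the count of `0`s modulo 2; the second has 15 states tracking the last 3 symbols read. A product state is a pair (one from each), accepting exactly when both do. Minimizing collapses redundant product states.
          0    1  
>  q0     q1   q2 
   q1     q0   q3 
   q2     q4   q5 
   q3     q6   q7 
   q4     q0   q8 
   q5     q9   q5 
   q6    q10   q2 
   q7     q6  q11 
 * q8     q6   q7 
 * q9     q0   q8 
 * q10    q0   q3 
 * q11    q6  q11 
(> = start, * = accepting)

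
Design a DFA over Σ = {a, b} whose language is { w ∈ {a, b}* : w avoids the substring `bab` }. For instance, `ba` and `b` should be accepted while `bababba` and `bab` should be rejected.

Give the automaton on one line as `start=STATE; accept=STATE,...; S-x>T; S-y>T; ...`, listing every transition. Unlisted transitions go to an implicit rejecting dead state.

This is the complement of 'contains `bab`'. Use the same substring-matching states — q0 through q3 holding how much of `bab` has just been matched — but flip the accepting set: everything except the trap q3 accepts.
With 4 states:
        a   b  
>* q0   q0  q1 
 * q1   q2  q1 
 * q2   q0  q3 
   q3   q3  q3 
(> = start, * = accepting)

start=q0; accept=q0,q1,q2; q0-a>q0; q0-b>q1; q1-a>q2; q1-b>q1; q2-a>q0; q2-b>q3; q3-a>q3; q3-b>q3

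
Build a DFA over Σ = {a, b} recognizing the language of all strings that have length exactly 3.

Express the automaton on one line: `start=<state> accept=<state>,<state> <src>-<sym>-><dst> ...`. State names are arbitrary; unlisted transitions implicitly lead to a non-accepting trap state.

start=S0 accept=S3 S0-a->S1 S0-b->S1 S1-a->S2 S1-b->S2 S2-a->S3 S2-b->S3 S3-a->S4 S3-b->S4 S4-a->S4 S4-b->S4

Count input length up to 4: every symbol moves from S0 toward S4, which means 'more than 3' and absorbs. Accept from {S3}.
A 5-state machine:
        a   b  
>  S0   S1  S1 
   S1   S2  S2 
   S2   S3  S3 
 * S3   S4  S4 
   S4   S4  S4 
(> = start, * = accepting)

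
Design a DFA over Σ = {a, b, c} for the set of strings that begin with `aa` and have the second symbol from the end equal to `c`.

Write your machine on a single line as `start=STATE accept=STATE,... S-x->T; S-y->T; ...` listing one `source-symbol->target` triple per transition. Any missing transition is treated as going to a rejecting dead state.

Run two small machines in parallel and take their product. The first has 4 states tracking whether the input so far still matches the prefix `aa`; the second has 13 states tracking the last 2 symbols read. A product state is a pair (one from each), accepting exactly when both do. Equivalent product states are then merged.
A 7-state machine:
        a   b   c  
>  S0   S1  S2  S2 
   S1   S3  S2  S2 
   S2   S2  S2  S2 
   S3   S3  S3  S4 
   S4   S5  S5  S6 
 * S5   S3  S3  S4 
 * S6   S5  S5  S6 
(> = start, * = accepting)

start=S0; accept=S5,S6; S0-a->S1; S0-b->S2; S0-c->S2; S1-a->S3; S1-b->S2; S1-c->S2; S2-a->S2; S2-b->S2; S2-c->S2; S3-a->S3; S3-b->S3; S3-c->S4; S4-a->S5; S4-b->S5; S4-c->S6; S5-a->S3; S5-b->S3; S5-c->S4; S6-a->S5; S6-b->S5; S6-c->S6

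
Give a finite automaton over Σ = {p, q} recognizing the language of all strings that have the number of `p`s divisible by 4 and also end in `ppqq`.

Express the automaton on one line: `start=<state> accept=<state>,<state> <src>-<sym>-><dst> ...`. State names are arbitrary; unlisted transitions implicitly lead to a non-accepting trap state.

Run two small machines in parallel and take their product. One (4 states) tracks the count of `p`s modulo 4; the other (5 states) tracks how much of the suffix `ppqq` has currently been matched. Each combined state is a pair, one component from each; accept when both components accept.
20 states suffice.
          p    q  
>  s0     s1   s0 
   s1     s2   s3 
   s2     s4   s5 
   s3     s6   s3 
   s4     s7   s8 
   s5     s9  s10 
   s6     s4  s11 
   s7    s12  s13 
   s8    s14  s15 
   s9     s7  s16 
   s10    s9  s11 
   s11    s9  s11 
   s12    s2  s17 
   s13    s1  s18 
   s14   s12   s0 
   s15   s14  s16 
   s16   s14  s16 
   s17    s6  s19 
 * s18    s1   s0 
   s19    s6   s3 
(> = start, * = accepting)

start=s0 accept=s18 s0-p->s1 s0-q->s0 s1-p->s2 s1-q->s3 s2-p->s4 s2-q->s5 s3-p->s6 s3-q->s3 s4-p->s7 s4-q->s8 s5-p->s9 s5-q->s10 s6-p->s4 s6-q->s11 s7-p->s12 s7-q->s13 s8-p->s14 s8-q->s15 s9-p->s7 s9-q->s16 s10-p->s9 s10-q->s11 s11-p->s9 s11-q->s11 s12-p->s2 s12-q->s17 s13-p->s1 s13-q->s18 s14-p->s12 s14-q->s0 s15-p->s14 s15-q->s16 s16-p->s14 s16-q->s16 s17-p->s6 s17-q->s19 s18-p->s1 s18-q->s0 s19-p->s6 s19-q->s3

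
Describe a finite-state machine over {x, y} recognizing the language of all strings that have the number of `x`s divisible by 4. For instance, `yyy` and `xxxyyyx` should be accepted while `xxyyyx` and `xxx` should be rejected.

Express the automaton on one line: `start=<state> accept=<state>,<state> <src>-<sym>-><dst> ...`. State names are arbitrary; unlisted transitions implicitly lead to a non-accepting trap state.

The only thing that matters is how many `x`s have appeared, reduced mod 4. Use one state per residue: s0 for 0, …, s3 for 3. Reading `x` moves to the next residue; anything else stays put. s0 is accepting.
With 4 states:
        x   y  
>* s0   s1  s0 
   s1   s2  s1 
   s2   s3  s2 
   s3   s0  s3 
(> = start, * = accepting)

start=s0 accept=s0 s0-x->s1 s0-y->s0 s1-x->s2 s1-y->s1 s2-x->s3 s2-y->s2 s3-x->s0 s3-y->s3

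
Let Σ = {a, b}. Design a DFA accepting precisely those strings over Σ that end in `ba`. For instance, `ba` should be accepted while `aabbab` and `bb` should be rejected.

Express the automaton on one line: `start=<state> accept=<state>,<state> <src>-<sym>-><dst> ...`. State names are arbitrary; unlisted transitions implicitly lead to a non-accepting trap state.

Let each state record the length of the longest suffix of the input read so far that is also a prefix of `ba`. q1 means the last symbol is `b`; q2 means the last 2 symbols are `ba`. Accept only at q2, where the string currently ends in `ba`.
3 states suffice.
        a   b  
>  q0   q0  q1 
   q1   q2  q1 
 * q2   q0  q1 
(> = start, * = accepting)

start=q0 accept=q2 q0-a->q0 q0-b->q1 q1-a->q2 q1-b->q1 q2-a->q0 q2-b->q1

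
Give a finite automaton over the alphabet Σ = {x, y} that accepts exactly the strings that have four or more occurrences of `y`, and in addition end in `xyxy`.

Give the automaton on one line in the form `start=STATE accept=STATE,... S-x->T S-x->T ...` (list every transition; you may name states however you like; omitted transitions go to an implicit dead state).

Run two small machines in parallel and take their product. The first has 6 states tracking the count of `y`s, saturating at 5; the second has 5 states tracking how much of the suffix `xyxy` has currently been matched. A product state is a pair (one from each), accepting exactly when both do. After merging equivalent states the machine shrinks.
7 states suffice.
        x   y  
>  s0   s0  s1 
   s1   s1  s2 
   s2   s3  s2 
   s3   s3  s4 
   s4   s5  s2 
   s5   s3  s6 
 * s6   s5  s2 
(> = start, * = accepting)

start=s0 accept=s6 s0-x->s0 s0-y->s1 s1-x->s1 s1-y->s2 s2-x->s3 s2-y->s2 s3-x->s3 s3-y->s4 s4-x->s5 s4-y->s2 s5-x->s3 s5-y->s6 s6-x->s5 s6-y->s2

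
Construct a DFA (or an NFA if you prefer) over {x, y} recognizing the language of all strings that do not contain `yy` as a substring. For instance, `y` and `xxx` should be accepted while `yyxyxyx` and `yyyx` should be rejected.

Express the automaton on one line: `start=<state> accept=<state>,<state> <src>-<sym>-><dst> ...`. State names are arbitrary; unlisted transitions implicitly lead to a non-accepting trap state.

Track partial matches of the forbidden pattern `yy`. State q2 is a dead state reached once `yy` has occurred; every other state accepts. q0 means no part of `yy` is currently matched.
A 3-state machine:
        x   y  
>* q0   q0  q1 
 * q1   q0  q2 
   q2   q2  q2 
(> = start, * = accepting)

start=q0 accept=q0,q1 q0-x->q0 q0-y->q1 q1-x->q0 q1-y->q2 q2-x->q2 q2-y->q2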